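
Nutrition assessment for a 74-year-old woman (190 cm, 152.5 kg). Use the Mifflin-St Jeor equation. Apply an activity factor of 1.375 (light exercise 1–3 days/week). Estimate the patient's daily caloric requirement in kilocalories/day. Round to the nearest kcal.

Mifflin-St Jeor (female): BMR = 10(152.5) + 6.25(190) − 5(74) − 161 = 1525 + 1187.5 − 370 − 161 = 2181.5 kcal/day.
TEE = BMR × activity factor = 2181.5 × 1.375 = 2999.5625 kcal/day.

3000 kilocalories/day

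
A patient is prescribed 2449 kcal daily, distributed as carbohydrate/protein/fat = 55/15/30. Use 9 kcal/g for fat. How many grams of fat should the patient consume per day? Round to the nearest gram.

82 g/day

Fat energy = 30% × 2449 = 734.7 kcal.
At 9 kcal/g: 734.7 ÷ 9 = 81.6333 g.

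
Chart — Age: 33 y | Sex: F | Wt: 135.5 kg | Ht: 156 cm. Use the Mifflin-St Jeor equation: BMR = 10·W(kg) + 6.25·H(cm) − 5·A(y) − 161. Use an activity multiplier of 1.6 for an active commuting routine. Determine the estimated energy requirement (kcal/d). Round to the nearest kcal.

3206 kcal/d

Mifflin-St Jeor (female): BMR = 10(135.5) + 6.25(156) − 5(33) − 161 = 1355 + 975 − 165 − 161 = 2004 kcal/day.
TEE = BMR × activity factor = 2004 × 1.6 = 3206.4 kcal/day.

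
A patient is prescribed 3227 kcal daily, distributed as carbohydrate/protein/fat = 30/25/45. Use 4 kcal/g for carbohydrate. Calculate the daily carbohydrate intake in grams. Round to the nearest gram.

242 g/day

Carbohydrate energy = 30% × 3227 = 968.1 kcal.
At 4 kcal/g: 968.1 ÷ 4 = 242.025 g.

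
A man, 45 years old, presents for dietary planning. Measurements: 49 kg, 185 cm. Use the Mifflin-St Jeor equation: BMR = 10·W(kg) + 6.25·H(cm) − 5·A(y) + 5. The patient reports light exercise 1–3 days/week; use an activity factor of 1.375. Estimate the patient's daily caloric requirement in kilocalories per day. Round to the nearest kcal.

1961 kilocalories per day

Mifflin-St Jeor (male): BMR = 10(49) + 6.25(185) − 5(45) + 5 = 490 + 1156.25 − 225 + 5 = 1426.25 kcal/day.
TEE = BMR × activity factor = 1426.25 × 1.375 = 1961.0938 kcal/day.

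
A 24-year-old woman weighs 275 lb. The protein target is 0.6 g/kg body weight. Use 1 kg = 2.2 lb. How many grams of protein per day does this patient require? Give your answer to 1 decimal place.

Weight in kg = 275 ÷ 2.2 = 125 kg.
Protein = 0.6 g/kg × 125 kg = 75 g/day.

75.0 g/day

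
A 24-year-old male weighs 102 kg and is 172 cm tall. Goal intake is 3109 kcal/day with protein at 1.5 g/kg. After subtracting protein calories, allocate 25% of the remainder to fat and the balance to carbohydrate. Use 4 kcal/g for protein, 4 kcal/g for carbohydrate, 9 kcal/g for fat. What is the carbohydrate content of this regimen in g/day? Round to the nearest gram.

468 g/day

Protein = 1.5 × 102 = 153 g → 153 × 4 = 612 kcal.
Non-protein calories = 3109 − 612 = 2497 kcal.
Fat: 25% × 2497 = 624.25 kcal; carbohydrate: 1872.75 kcal.
Carbohydrate: 1872.75 kcal ÷ 4 kcal/g = 468.1875 g.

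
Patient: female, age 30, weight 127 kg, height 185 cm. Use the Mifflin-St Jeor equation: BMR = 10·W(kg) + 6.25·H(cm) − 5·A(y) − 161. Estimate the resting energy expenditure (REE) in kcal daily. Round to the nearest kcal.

2115 kcal daily

Mifflin-St Jeor (female): BMR = 10(127) + 6.25(185) − 5(30) − 161 = 1270 + 1156.25 − 150 − 161 = 2115.25 kcal/day.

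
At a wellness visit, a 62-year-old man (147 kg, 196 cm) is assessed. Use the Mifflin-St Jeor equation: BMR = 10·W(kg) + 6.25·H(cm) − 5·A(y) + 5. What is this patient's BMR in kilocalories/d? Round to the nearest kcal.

2390 kilocalories/d

Mifflin-St Jeor (male): BMR = 10(147) + 6.25(196) − 5(62) + 5 = 1470 + 1225 − 310 + 5 = 2390 kcal/day.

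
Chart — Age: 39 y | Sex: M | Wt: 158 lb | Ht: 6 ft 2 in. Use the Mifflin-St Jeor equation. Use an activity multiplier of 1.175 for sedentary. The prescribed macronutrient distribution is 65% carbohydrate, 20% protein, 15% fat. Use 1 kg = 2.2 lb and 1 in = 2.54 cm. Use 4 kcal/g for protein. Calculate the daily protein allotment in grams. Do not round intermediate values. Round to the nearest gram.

Convert to metric: weight = 158 ÷ 2.2 = 71.8182 kg; height = (6×12 + 2) × 2.54 = 74 × 2.54 = 187.96 cm.
Mifflin-St Jeor (male): BMR = 10(71.8182) + 6.25(187.96) − 5(39) + 5 = 718.1818 + 1174.75 − 195 + 5 = 1702.9318 kcal/day.
TEE = 1702.9318 × 1.175 = 2000.9449 kcal/day.
Protein energy = 20% × 2000.9449 = 400.189 kcal.
Protein = 400.189 ÷ 4 kcal/g = 100.0472 g.

100 g/day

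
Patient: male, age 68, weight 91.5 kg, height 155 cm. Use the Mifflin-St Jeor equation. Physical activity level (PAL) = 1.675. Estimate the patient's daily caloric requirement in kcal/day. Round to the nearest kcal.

Mifflin-St Jeor (male): BMR = 10(91.5) + 6.25(155) − 5(68) + 5 = 915 + 968.75 − 340 + 5 = 1548.75 kcal/day.
TEE = BMR × activity factor = 1548.75 × 1.675 = 2594.1563 kcal/day.

2594 kcal/day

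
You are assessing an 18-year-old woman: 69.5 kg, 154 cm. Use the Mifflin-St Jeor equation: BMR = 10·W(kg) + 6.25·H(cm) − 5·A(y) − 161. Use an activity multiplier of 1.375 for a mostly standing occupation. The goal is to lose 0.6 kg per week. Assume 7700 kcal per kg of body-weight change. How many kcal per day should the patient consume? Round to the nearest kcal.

1274 kcal per day

Mifflin-St Jeor (female): BMR = 10(69.5) + 6.25(154) − 5(18) − 161 = 695 + 962.5 − 90 − 161 = 1406.5 kcal/day.
TEE = 1406.5 × 1.375 = 1933.9375 kcal/day.
Required daily deficit = 0.6 × 7700 ÷ 7 = 660 kcal/day.
Target intake = 1933.9375 − 660 = 1273.9375 kcal/day.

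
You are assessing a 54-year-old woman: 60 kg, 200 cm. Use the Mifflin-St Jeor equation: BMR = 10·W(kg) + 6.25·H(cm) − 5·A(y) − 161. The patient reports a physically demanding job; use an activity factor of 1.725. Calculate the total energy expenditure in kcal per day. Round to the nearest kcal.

Mifflin-St Jeor (female): BMR = 10(60) + 6.25(200) − 5(54) − 161 = 600 + 1250 − 270 − 161 = 1419 kcal/day.
TEE = BMR × activity factor = 1419 × 1.725 = 2447.775 kcal/day.

2448 kcal per day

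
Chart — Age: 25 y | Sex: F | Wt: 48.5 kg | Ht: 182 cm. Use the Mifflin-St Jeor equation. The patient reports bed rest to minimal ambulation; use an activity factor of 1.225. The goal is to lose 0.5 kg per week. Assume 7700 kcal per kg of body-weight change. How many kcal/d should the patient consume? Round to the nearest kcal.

1087 kcal/d

Mifflin-St Jeor (female): BMR = 10(48.5) + 6.25(182) − 5(25) − 161 = 485 + 1137.5 − 125 − 161 = 1336.5 kcal/day.
TEE = 1336.5 × 1.225 = 1637.2125 kcal/day.
Required daily deficit = 0.5 × 7700 ÷ 7 = 550 kcal/day.
Target intake = 1637.2125 − 550 = 1087.2125 kcal/day.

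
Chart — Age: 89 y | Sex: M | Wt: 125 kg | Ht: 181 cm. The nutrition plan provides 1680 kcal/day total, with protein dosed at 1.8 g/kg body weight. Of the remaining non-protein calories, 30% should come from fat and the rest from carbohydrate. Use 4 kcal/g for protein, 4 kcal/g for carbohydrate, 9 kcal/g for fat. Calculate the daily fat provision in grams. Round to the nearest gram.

Protein = 1.8 × 125 = 225 g → 225 × 4 = 900 kcal.
Non-protein calories = 1680 − 900 = 780 kcal.
Fat: 30% × 780 = 234 kcal; carbohydrate: 546 kcal.
Fat: 234 kcal ÷ 9 kcal/g = 26 g.

26 g/day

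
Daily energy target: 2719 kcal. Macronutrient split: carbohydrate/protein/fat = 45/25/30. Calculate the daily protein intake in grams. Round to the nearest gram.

Protein energy = 25% × 2719 = 679.75 kcal.
At 4 kcal/g: 679.75 ÷ 4 = 169.9375 g.

170 g/day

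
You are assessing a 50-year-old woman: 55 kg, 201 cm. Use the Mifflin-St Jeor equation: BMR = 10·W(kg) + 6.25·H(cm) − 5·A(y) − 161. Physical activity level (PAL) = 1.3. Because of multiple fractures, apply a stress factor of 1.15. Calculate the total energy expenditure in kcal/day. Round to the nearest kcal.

2086 kcal/day

Mifflin-St Jeor (female): BMR = 10(55) + 6.25(201) − 5(50) − 161 = 550 + 1256.25 − 250 − 161 = 1395.25 kcal/day.
TEE = BMR × activity factor = 1395.25 × 1.3 = 1813.825 kcal/day.
Apply stress factor: 1813.825 × 1.15 = 2085.8988 kcal/day.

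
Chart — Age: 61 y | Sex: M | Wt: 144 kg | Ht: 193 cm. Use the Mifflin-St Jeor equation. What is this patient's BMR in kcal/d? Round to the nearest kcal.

Mifflin-St Jeor (male): BMR = 10(144) + 6.25(193) − 5(61) + 5 = 1440 + 1206.25 − 305 + 5 = 2346.25 kcal/day.

2346 kcal/d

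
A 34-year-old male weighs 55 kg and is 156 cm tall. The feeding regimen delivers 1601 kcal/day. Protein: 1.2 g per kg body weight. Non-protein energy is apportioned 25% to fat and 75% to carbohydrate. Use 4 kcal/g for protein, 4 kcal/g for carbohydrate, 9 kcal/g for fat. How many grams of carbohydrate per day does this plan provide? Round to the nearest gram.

Protein = 1.2 × 55 = 66 g → 66 × 4 = 264 kcal.
Non-protein calories = 1601 − 264 = 1337 kcal.
Fat: 25% × 1337 = 334.25 kcal; carbohydrate: 1002.75 kcal.
Carbohydrate: 1002.75 kcal ÷ 4 kcal/g = 250.6875 g.

251 g/day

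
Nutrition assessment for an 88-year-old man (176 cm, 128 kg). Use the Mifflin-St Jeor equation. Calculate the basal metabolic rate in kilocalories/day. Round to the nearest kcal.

1945 kilocalories/day

Mifflin-St Jeor (male): BMR = 10(128) + 6.25(176) − 5(88) + 5 = 1280 + 1100 − 440 + 5 = 1945 kcal/day.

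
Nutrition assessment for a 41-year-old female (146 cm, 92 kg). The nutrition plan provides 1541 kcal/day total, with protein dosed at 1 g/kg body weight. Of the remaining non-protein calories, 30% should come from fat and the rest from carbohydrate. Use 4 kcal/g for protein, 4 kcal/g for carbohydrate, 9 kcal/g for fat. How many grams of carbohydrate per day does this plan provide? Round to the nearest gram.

205 g/day

Protein = 1 × 92 = 92 g → 92 × 4 = 368 kcal.
Non-protein calories = 1541 − 368 = 1173 kcal.
Fat: 30% × 1173 = 351.9 kcal; carbohydrate: 821.1 kcal.
Carbohydrate: 821.1 kcal ÷ 4 kcal/g = 205.275 g.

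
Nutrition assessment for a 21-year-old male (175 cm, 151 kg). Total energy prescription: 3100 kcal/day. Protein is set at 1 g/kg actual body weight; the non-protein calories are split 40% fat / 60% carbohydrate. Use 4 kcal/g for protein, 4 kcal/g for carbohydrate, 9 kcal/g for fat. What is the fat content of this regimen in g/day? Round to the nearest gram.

111 g/day

Protein = 1 × 151 = 151 g → 151 × 4 = 604 kcal.
Non-protein calories = 3100 − 604 = 2496 kcal.
Fat: 40% × 2496 = 998.4 kcal; carbohydrate: 1497.6 kcal.
Fat: 998.4 kcal ÷ 9 kcal/g = 110.9333 g.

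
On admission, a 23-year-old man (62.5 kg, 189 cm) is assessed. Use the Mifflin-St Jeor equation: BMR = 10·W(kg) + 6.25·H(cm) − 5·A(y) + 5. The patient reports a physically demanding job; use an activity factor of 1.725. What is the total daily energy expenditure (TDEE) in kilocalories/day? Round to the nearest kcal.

Mifflin-St Jeor (male): BMR = 10(62.5) + 6.25(189) − 5(23) + 5 = 625 + 1181.25 − 115 + 5 = 1696.25 kcal/day.
TEE = BMR × activity factor = 1696.25 × 1.725 = 2926.0313 kcal/day.

2926 kilocalories/day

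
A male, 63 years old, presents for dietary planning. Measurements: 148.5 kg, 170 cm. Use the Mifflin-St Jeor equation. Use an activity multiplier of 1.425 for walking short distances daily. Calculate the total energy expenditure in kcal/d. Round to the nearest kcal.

Mifflin-St Jeor (male): BMR = 10(148.5) + 6.25(170) − 5(63) + 5 = 1485 + 1062.5 − 315 + 5 = 2237.5 kcal/day.
TEE = BMR × activity factor = 2237.5 × 1.425 = 3188.4375 kcal/day.

3188 kcal/d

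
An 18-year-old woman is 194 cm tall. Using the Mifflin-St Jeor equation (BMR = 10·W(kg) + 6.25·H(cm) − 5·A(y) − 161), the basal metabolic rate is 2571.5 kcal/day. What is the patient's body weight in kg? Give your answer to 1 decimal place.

161.0 kg

2571.5 = 10·W + 6.25(194) − 5(18) − 161
10·W = 2571.5 − 961.5 = 1610, so W = 161 kg.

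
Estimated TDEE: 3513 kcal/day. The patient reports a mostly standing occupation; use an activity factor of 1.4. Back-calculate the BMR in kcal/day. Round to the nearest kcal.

2509 kcal/day

BMR = TEE ÷ activity factor = 3513 ÷ 1.4 = 2509.2857 kcal/day.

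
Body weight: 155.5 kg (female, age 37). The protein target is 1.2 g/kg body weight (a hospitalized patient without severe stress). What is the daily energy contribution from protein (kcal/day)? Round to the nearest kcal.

746 kcal/day

Protein = 1.2 g/kg × 155.5 kg = 186.6 g/day.
Protein energy = 186.6 g × 4 kcal/g = 746.4 kcal/day.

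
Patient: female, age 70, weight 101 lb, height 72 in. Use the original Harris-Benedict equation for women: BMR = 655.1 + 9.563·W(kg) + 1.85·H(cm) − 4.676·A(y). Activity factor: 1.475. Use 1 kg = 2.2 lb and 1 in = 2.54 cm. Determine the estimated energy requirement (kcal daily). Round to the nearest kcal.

1630 kcal daily

Convert to metric: weight = 101 ÷ 2.2 = 45.9091 kg; height = 72 × 2.54 = 182.88 cm.
Harris-Benedict: BMR = 655.1 + 9.563(45.9091) + 1.85(182.88) − 4.676(70) = 1105.1366 kcal/day.
TEE = BMR × activity factor = 1105.1366 × 1.475 = 1630.0765 kcal/day.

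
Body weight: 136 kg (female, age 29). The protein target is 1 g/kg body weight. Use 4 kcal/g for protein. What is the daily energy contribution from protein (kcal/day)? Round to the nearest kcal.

Protein = 1 g/kg × 136 kg = 136 g/day.
Protein energy = 136 g × 4 kcal/g = 544 kcal/day.

544 kcal/day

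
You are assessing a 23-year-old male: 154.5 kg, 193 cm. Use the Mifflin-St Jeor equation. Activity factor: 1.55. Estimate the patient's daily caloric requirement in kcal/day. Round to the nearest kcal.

Mifflin-St Jeor (male): BMR = 10(154.5) + 6.25(193) − 5(23) + 5 = 1545 + 1206.25 − 115 + 5 = 2641.25 kcal/day.
TEE = BMR × activity factor = 2641.25 × 1.55 = 4093.9375 kcal/day.

4094 kcal/day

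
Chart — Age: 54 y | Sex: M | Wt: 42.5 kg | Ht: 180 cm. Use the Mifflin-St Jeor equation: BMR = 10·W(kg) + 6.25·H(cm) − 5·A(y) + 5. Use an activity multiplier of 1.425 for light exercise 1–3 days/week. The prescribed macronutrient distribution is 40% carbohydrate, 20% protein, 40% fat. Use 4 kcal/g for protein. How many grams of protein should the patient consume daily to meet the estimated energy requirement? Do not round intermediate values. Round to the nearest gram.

Mifflin-St Jeor (male): BMR = 10(42.5) + 6.25(180) − 5(54) + 5 = 425 + 1125 − 270 + 5 = 1285 kcal/day.
TEE = 1285 × 1.425 = 1831.125 kcal/day.
Protein energy = 20% × 1831.125 = 366.225 kcal.
Protein = 366.225 ÷ 4 kcal/g = 91.5563 g.

92 g/day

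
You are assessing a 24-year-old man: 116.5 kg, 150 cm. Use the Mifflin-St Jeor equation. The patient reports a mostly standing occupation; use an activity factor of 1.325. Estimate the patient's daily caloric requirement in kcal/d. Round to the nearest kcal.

Mifflin-St Jeor (male): BMR = 10(116.5) + 6.25(150) − 5(24) + 5 = 1165 + 937.5 − 120 + 5 = 1987.5 kcal/day.
TEE = BMR × activity factor = 1987.5 × 1.325 = 2633.4375 kcal/day.

2633 kcal/d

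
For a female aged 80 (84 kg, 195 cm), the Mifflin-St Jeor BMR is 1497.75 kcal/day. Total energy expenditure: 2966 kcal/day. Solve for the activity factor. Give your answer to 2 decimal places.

1.98

Activity factor = TEE ÷ BMR = 2966 ÷ 1497.75 = 1.98.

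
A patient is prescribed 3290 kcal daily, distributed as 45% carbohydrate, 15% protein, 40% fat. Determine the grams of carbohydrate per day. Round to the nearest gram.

370 g/day

Carbohydrate energy = 45% × 3290 = 1480.5 kcal.
At 4 kcal/g: 1480.5 ÷ 4 = 370.125 g.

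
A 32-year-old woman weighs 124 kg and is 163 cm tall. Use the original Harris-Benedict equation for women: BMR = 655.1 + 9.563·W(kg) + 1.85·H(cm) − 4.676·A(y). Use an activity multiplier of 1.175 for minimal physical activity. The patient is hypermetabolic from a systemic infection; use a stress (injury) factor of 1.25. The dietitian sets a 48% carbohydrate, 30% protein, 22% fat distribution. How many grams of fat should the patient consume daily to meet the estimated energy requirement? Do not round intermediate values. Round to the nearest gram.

72 g/day

Harris-Benedict: BMR = 655.1 + 9.563(124) + 1.85(163) − 4.676(32) = 1992.83 kcal/day.
TEE = 1992.83 × 1.175 = 2341.5753 kcal/day.
With stress factor 1.25: 2341.5753 × 1.25 = 2926.9691 kcal/day.
Fat energy = 22% × 2926.9691 = 643.9332 kcal.
Fat = 643.9332 ÷ 9 kcal/g = 71.5481 g.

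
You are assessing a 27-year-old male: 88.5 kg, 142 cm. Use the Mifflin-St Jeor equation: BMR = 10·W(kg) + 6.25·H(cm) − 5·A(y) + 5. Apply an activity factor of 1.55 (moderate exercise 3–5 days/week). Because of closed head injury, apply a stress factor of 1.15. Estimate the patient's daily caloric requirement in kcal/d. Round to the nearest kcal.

2928 kcal/d

Mifflin-St Jeor (male): BMR = 10(88.5) + 6.25(142) − 5(27) + 5 = 885 + 887.5 − 135 + 5 = 1642.5 kcal/day.
TEE = BMR × activity factor = 1642.5 × 1.55 = 2545.875 kcal/day.
Apply stress factor: 2545.875 × 1.15 = 2927.7563 kcal/day.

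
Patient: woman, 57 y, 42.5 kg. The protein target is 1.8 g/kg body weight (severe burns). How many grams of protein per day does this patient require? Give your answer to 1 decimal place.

Protein = 1.8 g/kg × 42.5 kg = 76.5 g/day.

76.5 g/day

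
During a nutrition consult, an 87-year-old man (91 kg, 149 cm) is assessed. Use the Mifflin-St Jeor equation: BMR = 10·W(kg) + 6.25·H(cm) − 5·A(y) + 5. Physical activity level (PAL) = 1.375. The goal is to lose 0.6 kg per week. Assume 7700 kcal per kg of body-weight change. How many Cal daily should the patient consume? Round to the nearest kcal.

Mifflin-St Jeor (male): BMR = 10(91) + 6.25(149) − 5(87) + 5 = 910 + 931.25 − 435 + 5 = 1411.25 kcal/day.
TEE = 1411.25 × 1.375 = 1940.4688 kcal/day.
Required daily deficit = 0.6 × 7700 ÷ 7 = 660 kcal/day.
Target intake = 1940.4688 − 660 = 1280.4688 kcal/day.

1280 Cal daily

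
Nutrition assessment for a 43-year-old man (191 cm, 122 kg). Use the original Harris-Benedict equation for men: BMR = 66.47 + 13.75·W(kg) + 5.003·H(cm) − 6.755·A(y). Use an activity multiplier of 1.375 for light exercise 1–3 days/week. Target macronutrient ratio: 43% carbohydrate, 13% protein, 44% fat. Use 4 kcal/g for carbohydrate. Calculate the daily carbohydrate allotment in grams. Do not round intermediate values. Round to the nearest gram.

356 g/day

Harris-Benedict: BMR = 66.47 + 13.75(122) + 5.003(191) − 6.755(43) = 2409.078 kcal/day.
TEE = 2409.078 × 1.375 = 3312.4823 kcal/day.
Carbohydrate energy = 43% × 3312.4823 = 1424.3674 kcal.
Carbohydrate = 1424.3674 ÷ 4 kcal/g = 356.0918 g.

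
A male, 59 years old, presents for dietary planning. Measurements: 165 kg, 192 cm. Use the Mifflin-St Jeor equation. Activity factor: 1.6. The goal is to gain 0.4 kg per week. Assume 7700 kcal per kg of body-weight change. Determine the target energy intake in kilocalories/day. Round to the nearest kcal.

Mifflin-St Jeor (male): BMR = 10(165) + 6.25(192) − 5(59) + 5 = 1650 + 1200 − 295 + 5 = 2560 kcal/day.
TEE = 2560 × 1.6 = 4096 kcal/day.
Required daily surplus = 0.4 × 7700 ÷ 7 = 440 kcal/day.
Target intake = 4096 + 440 = 4536 kcal/day.

4536 kilocalories/day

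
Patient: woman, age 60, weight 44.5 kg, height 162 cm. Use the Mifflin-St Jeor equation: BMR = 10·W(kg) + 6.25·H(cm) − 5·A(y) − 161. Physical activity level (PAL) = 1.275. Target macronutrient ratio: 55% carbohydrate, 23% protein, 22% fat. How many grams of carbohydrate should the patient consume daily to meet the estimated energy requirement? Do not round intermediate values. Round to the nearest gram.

175 g/day

Mifflin-St Jeor (female): BMR = 10(44.5) + 6.25(162) − 5(60) − 161 = 445 + 1012.5 − 300 − 161 = 996.5 kcal/day.
TEE = 996.5 × 1.275 = 1270.5375 kcal/day.
Carbohydrate energy = 55% × 1270.5375 = 698.7956 kcal.
Carbohydrate = 698.7956 ÷ 4 kcal/g = 174.6989 g.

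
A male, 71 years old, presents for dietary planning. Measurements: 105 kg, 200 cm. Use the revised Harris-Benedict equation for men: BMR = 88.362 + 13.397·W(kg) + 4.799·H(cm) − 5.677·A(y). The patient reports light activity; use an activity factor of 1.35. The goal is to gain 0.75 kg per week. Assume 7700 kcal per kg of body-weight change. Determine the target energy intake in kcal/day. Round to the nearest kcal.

3595 kcal/day

Harris-Benedict: BMR = 88.362 + 13.397(105) + 4.799(200) − 5.677(71) = 2051.78 kcal/day.
TEE = 2051.78 × 1.35 = 2769.903 kcal/day.
Required daily surplus = 0.75 × 7700 ÷ 7 = 825 kcal/day.
Target intake = 2769.903 + 825 = 3594.903 kcal/day.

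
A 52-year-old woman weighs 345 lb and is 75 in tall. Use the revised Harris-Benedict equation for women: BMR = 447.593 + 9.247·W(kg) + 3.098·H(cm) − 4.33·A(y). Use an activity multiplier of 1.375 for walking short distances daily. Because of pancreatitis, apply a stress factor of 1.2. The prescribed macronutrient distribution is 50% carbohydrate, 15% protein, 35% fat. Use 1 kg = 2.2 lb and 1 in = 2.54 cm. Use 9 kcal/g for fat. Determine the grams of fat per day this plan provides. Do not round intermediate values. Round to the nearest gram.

145 g/day

Convert to metric: weight = 345 ÷ 2.2 = 156.8182 kg; height = 75 × 2.54 = 190.5 cm.
Harris-Benedict: BMR = 447.593 + 9.247(156.8182) + 3.098(190.5) − 4.33(52) = 2262.6997 kcal/day.
TEE = 2262.6997 × 1.375 = 3111.2121 kcal/day.
With stress factor 1.2: 3111.2121 × 1.2 = 3733.4546 kcal/day.
Fat energy = 35% × 3733.4546 = 1306.7091 kcal.
Fat = 1306.7091 ÷ 9 kcal/g = 145.1899 g.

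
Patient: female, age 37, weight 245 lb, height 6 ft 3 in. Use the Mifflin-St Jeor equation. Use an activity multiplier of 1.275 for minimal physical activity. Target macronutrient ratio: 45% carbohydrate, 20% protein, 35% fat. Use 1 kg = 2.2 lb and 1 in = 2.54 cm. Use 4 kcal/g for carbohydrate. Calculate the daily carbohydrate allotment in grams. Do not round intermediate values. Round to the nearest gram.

281 g/day

Convert to metric: weight = 245 ÷ 2.2 = 111.3636 kg; height = (6×12 + 3) × 2.54 = 75 × 2.54 = 190.5 cm.
Mifflin-St Jeor (female): BMR = 10(111.3636) + 6.25(190.5) − 5(37) − 161 = 1113.6364 + 1190.625 − 185 − 161 = 1958.2614 kcal/day.
TEE = 1958.2614 × 1.275 = 2496.7832 kcal/day.
Carbohydrate energy = 45% × 2496.7832 = 1123.5525 kcal.
Carbohydrate = 1123.5525 ÷ 4 kcal/g = 280.8881 g.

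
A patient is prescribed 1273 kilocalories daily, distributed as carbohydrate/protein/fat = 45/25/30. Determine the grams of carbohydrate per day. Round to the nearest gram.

Carbohydrate energy = 45% × 1273 = 572.85 kcal.
At 4 kcal/g: 572.85 ÷ 4 = 143.2125 g.

143 g/day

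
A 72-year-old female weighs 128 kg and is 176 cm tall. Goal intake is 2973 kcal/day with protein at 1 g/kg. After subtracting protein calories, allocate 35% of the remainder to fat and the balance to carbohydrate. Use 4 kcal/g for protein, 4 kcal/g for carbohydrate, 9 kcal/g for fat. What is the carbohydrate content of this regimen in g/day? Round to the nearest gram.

Protein = 1 × 128 = 128 g → 128 × 4 = 512 kcal.
Non-protein calories = 2973 − 512 = 2461 kcal.
Fat: 35% × 2461 = 861.35 kcal; carbohydrate: 1599.65 kcal.
Carbohydrate: 1599.65 kcal ÷ 4 kcal/g = 399.9125 g.

400 g/day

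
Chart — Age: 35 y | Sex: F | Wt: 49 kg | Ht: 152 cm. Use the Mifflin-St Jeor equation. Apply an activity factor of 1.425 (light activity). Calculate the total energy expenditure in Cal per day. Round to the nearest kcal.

1573 Cal per day

Mifflin-St Jeor (female): BMR = 10(49) + 6.25(152) − 5(35) − 161 = 490 + 950 − 175 − 161 = 1104 kcal/day.
TEE = BMR × activity factor = 1104 × 1.425 = 1573.2 kcal/day.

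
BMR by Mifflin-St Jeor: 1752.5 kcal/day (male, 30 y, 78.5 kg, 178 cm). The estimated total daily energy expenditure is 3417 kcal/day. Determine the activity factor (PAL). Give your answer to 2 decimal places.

Activity factor = TEE ÷ BMR = 3417 ÷ 1752.5 = 1.95.

1.95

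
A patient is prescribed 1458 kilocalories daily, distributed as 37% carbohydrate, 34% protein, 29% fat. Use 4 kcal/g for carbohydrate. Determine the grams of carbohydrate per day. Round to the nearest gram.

Carbohydrate energy = 37% × 1458 = 539.46 kcal.
At 4 kcal/g: 539.46 ÷ 4 = 134.865 g.

135 g/day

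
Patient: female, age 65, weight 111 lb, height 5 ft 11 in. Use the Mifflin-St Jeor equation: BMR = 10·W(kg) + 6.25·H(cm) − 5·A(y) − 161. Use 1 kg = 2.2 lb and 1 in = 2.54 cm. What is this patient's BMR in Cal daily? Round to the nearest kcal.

1146 Cal daily

Convert to metric: weight = 111 ÷ 2.2 = 50.4545 kg; height = (5×12 + 11) × 2.54 = 71 × 2.54 = 180.34 cm.
Mifflin-St Jeor (female): BMR = 10(50.4545) + 6.25(180.34) − 5(65) − 161 = 504.5455 + 1127.125 − 325 − 161 = 1145.6705 kcal/day.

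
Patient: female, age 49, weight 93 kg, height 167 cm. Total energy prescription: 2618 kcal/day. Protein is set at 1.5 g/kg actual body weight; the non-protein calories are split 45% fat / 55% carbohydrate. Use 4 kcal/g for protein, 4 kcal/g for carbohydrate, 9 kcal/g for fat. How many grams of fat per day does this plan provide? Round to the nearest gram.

103 g/day

Protein = 1.5 × 93 = 139.5 g → 139.5 × 4 = 558 kcal.
Non-protein calories = 2618 − 558 = 2060 kcal.
Fat: 45% × 2060 = 927 kcal; carbohydrate: 1133 kcal.
Fat: 927 kcal ÷ 9 kcal/g = 103 g.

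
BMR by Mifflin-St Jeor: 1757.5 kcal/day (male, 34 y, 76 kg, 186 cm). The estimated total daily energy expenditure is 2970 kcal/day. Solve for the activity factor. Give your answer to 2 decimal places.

1.69

Activity factor = TEE ÷ BMR = 2970 ÷ 1757.5 = 1.69.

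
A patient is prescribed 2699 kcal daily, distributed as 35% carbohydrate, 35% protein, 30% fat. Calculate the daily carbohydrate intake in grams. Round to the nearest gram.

236 g/day

Carbohydrate energy = 35% × 2699 = 944.65 kcal.
At 4 kcal/g: 944.65 ÷ 4 = 236.1625 g.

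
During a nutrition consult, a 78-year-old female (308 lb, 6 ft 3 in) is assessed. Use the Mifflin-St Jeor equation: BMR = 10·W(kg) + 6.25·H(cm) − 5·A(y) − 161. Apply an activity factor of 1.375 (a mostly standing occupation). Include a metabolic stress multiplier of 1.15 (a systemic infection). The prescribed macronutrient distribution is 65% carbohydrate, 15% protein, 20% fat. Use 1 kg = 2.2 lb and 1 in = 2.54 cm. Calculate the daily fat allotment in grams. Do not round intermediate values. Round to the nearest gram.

72 g/day

Convert to metric: weight = 308 ÷ 2.2 = 140 kg; height = (6×12 + 3) × 2.54 = 75 × 2.54 = 190.5 cm.
Mifflin-St Jeor (female): BMR = 10(140) + 6.25(190.5) − 5(78) − 161 = 1400 + 1190.625 − 390 − 161 = 2039.625 kcal/day.
TEE = 2039.625 × 1.375 = 2804.4844 kcal/day.
With stress factor 1.15: 2804.4844 × 1.15 = 3225.157 kcal/day.
Fat energy = 20% × 3225.157 = 645.0314 kcal.
Fat = 645.0314 ÷ 9 kcal/g = 71.6702 g.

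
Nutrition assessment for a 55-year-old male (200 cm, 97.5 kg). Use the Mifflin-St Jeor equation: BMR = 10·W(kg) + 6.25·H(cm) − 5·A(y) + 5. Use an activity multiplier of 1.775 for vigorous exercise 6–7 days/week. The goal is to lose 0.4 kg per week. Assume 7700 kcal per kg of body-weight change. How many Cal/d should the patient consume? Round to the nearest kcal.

3030 Cal/d

Mifflin-St Jeor (male): BMR = 10(97.5) + 6.25(200) − 5(55) + 5 = 975 + 1250 − 275 + 5 = 1955 kcal/day.
TEE = 1955 × 1.775 = 3470.125 kcal/day.
Required daily deficit = 0.4 × 7700 ÷ 7 = 440 kcal/day.
Target intake = 3470.125 − 440 = 3030.125 kcal/day.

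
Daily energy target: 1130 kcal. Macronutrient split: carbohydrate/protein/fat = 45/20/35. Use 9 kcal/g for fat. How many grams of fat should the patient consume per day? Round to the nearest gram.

Fat energy = 35% × 1130 = 395.5 kcal.
At 9 kcal/g: 395.5 ÷ 9 = 43.9444 g.

44 g/day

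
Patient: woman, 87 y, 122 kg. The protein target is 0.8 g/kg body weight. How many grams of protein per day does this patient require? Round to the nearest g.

Protein = 0.8 g/kg × 122 kg = 97.6 g/day.

98 g/day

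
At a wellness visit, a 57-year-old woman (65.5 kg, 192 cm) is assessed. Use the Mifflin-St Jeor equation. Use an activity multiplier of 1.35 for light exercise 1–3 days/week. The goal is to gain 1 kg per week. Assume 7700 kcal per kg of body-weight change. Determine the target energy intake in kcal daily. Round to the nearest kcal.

Mifflin-St Jeor (female): BMR = 10(65.5) + 6.25(192) − 5(57) − 161 = 655 + 1200 − 285 − 161 = 1409 kcal/day.
TEE = 1409 × 1.35 = 1902.15 kcal/day.
Required daily surplus = 1 × 7700 ÷ 7 = 1100 kcal/day.
Target intake = 1902.15 + 1100 = 3002.15 kcal/day.

3002 kcal daily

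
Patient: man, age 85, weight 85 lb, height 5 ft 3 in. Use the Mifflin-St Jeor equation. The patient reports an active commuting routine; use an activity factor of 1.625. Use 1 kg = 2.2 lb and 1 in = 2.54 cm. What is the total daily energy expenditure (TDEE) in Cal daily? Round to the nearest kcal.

1571 Cal daily

Convert to metric: weight = 85 ÷ 2.2 = 38.6364 kg; height = (5×12 + 3) × 2.54 = 63 × 2.54 = 160.02 cm.
Mifflin-St Jeor (male): BMR = 10(38.6364) + 6.25(160.02) − 5(85) + 5 = 386.3636 + 1000.125 − 425 + 5 = 966.4886 kcal/day.
TEE = BMR × activity factor = 966.4886 × 1.625 = 1570.544 kcal/day.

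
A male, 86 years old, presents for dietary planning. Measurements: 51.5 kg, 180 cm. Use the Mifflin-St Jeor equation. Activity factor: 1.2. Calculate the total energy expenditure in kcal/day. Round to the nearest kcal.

1458 kcal/day

Mifflin-St Jeor (male): BMR = 10(51.5) + 6.25(180) − 5(86) + 5 = 515 + 1125 − 430 + 5 = 1215 kcal/day.
TEE = BMR × activity factor = 1215 × 1.2 = 1458 kcal/day.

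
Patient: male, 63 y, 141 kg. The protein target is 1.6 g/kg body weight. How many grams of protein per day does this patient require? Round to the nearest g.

Protein = 1.6 g/kg × 141 kg = 225.6 g/day.

226 g/day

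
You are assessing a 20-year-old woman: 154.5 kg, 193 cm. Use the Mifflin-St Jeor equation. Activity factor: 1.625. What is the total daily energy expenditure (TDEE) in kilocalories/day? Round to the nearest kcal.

Mifflin-St Jeor (female): BMR = 10(154.5) + 6.25(193) − 5(20) − 161 = 1545 + 1206.25 − 100 − 161 = 2490.25 kcal/day.
TEE = BMR × activity factor = 2490.25 × 1.625 = 4046.6563 kcal/day.

4047 kilocalories/day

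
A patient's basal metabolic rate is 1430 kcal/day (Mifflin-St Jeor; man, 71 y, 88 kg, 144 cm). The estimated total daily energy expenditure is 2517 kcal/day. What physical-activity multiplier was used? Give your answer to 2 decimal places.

Activity factor = TEE ÷ BMR = 2517 ÷ 1430 = 1.76.

1.76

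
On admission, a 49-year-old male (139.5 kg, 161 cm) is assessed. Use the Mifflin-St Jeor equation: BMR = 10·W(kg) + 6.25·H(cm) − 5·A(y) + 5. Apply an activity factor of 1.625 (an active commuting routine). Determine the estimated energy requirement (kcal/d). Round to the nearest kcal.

Mifflin-St Jeor (male): BMR = 10(139.5) + 6.25(161) − 5(49) + 5 = 1395 + 1006.25 − 245 + 5 = 2161.25 kcal/day.
TEE = BMR × activity factor = 2161.25 × 1.625 = 3512.0313 kcal/day.

3512 kcal/d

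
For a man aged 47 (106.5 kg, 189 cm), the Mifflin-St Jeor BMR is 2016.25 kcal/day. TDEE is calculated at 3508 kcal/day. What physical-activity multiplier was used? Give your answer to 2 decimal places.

Activity factor = TEE ÷ BMR = 3508 ÷ 2016.25 = 1.74.

1.74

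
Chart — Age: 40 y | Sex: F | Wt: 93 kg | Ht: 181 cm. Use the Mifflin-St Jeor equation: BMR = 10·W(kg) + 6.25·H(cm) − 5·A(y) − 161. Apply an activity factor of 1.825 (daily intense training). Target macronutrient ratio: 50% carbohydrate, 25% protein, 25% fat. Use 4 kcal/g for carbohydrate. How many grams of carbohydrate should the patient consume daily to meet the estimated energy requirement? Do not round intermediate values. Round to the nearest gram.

Mifflin-St Jeor (female): BMR = 10(93) + 6.25(181) − 5(40) − 161 = 930 + 1131.25 − 200 − 161 = 1700.25 kcal/day.
TEE = 1700.25 × 1.825 = 3102.9563 kcal/day.
Carbohydrate energy = 50% × 3102.9563 = 1551.4781 kcal.
Carbohydrate = 1551.4781 ÷ 4 kcal/g = 387.8695 g.

388 g/day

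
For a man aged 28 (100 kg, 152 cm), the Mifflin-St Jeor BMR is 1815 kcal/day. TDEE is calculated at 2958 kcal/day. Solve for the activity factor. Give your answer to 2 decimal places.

Activity factor = TEE ÷ BMR = 2958 ÷ 1815 = 1.63.

1.63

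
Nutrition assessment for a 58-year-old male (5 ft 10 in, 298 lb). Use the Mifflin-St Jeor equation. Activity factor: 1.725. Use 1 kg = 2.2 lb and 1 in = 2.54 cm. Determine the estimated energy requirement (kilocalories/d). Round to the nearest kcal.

Convert to metric: weight = 298 ÷ 2.2 = 135.4545 kg; height = (5×12 + 10) × 2.54 = 70 × 2.54 = 177.8 cm.
Mifflin-St Jeor (male): BMR = 10(135.4545) + 6.25(177.8) − 5(58) + 5 = 1354.5455 + 1111.25 − 290 + 5 = 2180.7955 kcal/day.
TEE = BMR × activity factor = 2180.7955 × 1.725 = 3761.8722 kcal/day.

3762 kilocalories/d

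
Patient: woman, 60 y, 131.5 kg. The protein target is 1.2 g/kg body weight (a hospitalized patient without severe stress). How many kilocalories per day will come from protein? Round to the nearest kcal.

Protein = 1.2 g/kg × 131.5 kg = 157.8 g/day.
Protein energy = 157.8 g × 4 kcal/g = 631.2 kcal/day.

631 kcal/day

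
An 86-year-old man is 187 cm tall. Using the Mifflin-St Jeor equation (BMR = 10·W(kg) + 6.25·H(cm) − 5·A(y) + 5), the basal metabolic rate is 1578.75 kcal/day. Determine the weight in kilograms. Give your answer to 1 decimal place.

83.5 kg

1578.75 = 10·W + 6.25(187) − 5(86) + 5
10·W = 1578.75 − 743.75 = 835, so W = 83.5 kg.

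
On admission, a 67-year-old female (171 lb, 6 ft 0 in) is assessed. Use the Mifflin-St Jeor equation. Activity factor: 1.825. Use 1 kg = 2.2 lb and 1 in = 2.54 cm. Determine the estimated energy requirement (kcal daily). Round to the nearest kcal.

2599 kcal daily

Convert to metric: weight = 171 ÷ 2.2 = 77.7273 kg; height = (6×12 + 0) × 2.54 = 72 × 2.54 = 182.88 cm.
Mifflin-St Jeor (female): BMR = 10(77.7273) + 6.25(182.88) − 5(67) − 161 = 777.2727 + 1143 − 335 − 161 = 1424.2727 kcal/day.
TEE = BMR × activity factor = 1424.2727 × 1.825 = 2599.2977 kcal/day.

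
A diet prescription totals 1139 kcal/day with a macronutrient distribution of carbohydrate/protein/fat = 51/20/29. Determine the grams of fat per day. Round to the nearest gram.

Fat energy = 29% × 1139 = 330.31 kcal.
At 9 kcal/g: 330.31 ÷ 9 = 36.7011 g.

37 g/day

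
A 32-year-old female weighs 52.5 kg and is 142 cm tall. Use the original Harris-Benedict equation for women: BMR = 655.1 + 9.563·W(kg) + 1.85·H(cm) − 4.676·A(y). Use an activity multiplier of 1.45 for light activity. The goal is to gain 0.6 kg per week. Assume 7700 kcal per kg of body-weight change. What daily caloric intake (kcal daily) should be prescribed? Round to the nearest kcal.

2502 kcal daily

Harris-Benedict: BMR = 655.1 + 9.563(52.5) + 1.85(142) − 4.676(32) = 1270.2255 kcal/day.
TEE = 1270.2255 × 1.45 = 1841.827 kcal/day.
Required daily surplus = 0.6 × 7700 ÷ 7 = 660 kcal/day.
Target intake = 1841.827 + 660 = 2501.827 kcal/day.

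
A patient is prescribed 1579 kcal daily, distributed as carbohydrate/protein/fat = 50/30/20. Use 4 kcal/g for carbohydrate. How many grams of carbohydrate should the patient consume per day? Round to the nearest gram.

197 g/day

Carbohydrate energy = 50% × 1579 = 789.5 kcal.
At 4 kcal/g: 789.5 ÷ 4 = 197.375 g.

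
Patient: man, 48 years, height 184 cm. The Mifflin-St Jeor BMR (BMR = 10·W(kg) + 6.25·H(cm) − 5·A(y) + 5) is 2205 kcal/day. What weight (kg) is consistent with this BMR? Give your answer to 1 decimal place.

129.0 kg

2205 = 10·W + 6.25(184) − 5(48) + 5
10·W = 2205 − 915 = 1290, so W = 129 kg.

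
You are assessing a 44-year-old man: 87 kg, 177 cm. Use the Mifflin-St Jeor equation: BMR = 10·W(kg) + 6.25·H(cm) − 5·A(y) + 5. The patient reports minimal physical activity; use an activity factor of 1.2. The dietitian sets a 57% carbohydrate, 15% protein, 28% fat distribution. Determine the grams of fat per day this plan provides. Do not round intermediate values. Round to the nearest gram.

66 g/day

Mifflin-St Jeor (male): BMR = 10(87) + 6.25(177) − 5(44) + 5 = 870 + 1106.25 − 220 + 5 = 1761.25 kcal/day.
TEE = 1761.25 × 1.2 = 2113.5 kcal/day.
Fat energy = 28% × 2113.5 = 591.78 kcal.
Fat = 591.78 ÷ 9 kcal/g = 65.7533 g.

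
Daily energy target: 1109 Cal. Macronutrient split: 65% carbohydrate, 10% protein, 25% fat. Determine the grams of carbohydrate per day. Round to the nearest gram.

Carbohydrate energy = 65% × 1109 = 720.85 kcal.
At 4 kcal/g: 720.85 ÷ 4 = 180.2125 g.

180 g/day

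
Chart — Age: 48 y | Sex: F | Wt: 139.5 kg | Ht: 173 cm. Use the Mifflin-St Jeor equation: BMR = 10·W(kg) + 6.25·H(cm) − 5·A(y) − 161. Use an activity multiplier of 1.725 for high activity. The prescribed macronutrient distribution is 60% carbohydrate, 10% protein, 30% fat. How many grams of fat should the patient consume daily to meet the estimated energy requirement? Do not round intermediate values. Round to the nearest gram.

Mifflin-St Jeor (female): BMR = 10(139.5) + 6.25(173) − 5(48) − 161 = 1395 + 1081.25 − 240 − 161 = 2075.25 kcal/day.
TEE = 2075.25 × 1.725 = 3579.8063 kcal/day.
Fat energy = 30% × 3579.8063 = 1073.9419 kcal.
Fat = 1073.9419 ÷ 9 kcal/g = 119.3269 g.

119 g/day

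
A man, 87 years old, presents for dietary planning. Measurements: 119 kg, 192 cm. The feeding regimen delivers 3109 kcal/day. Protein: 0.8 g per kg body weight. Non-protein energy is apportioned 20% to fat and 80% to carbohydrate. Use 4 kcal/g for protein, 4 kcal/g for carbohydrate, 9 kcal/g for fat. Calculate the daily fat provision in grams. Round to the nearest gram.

Protein = 0.8 × 119 = 95.2 g → 95.2 × 4 = 380.8 kcal.
Non-protein calories = 3109 − 380.8 = 2728.2 kcal.
Fat: 20% × 2728.2 = 545.64 kcal; carbohydrate: 2182.56 kcal.
Fat: 545.64 kcal ÷ 9 kcal/g = 60.6267 g.

61 g/day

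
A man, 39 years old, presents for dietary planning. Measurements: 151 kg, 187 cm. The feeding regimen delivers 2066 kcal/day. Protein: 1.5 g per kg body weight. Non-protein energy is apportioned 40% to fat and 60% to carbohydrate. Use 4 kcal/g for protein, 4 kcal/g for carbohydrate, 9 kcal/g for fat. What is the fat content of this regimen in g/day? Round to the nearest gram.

52 g/day

Protein = 1.5 × 151 = 226.5 g → 226.5 × 4 = 906 kcal.
Non-protein calories = 2066 − 906 = 1160 kcal.
Fat: 40% × 1160 = 464 kcal; carbohydrate: 696 kcal.
Fat: 464 kcal ÷ 9 kcal/g = 51.5556 g.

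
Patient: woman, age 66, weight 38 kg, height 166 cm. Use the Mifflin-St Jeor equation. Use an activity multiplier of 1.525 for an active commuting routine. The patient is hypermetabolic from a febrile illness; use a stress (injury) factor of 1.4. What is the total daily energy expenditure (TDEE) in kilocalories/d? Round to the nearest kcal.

1978 kilocalories/d

Mifflin-St Jeor (female): BMR = 10(38) + 6.25(166) − 5(66) − 161 = 380 + 1037.5 − 330 − 161 = 926.5 kcal/day.
TEE = BMR × activity factor = 926.5 × 1.525 = 1412.9125 kcal/day.
Apply stress factor: 1412.9125 × 1.4 = 1978.0775 kcal/day.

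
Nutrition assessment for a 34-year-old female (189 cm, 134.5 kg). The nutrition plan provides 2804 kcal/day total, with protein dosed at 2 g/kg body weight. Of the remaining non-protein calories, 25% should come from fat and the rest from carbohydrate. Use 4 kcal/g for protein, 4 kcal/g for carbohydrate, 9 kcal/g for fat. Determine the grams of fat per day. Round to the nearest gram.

48 g/day

Protein = 2 × 134.5 = 269 g → 269 × 4 = 1076 kcal.
Non-protein calories = 2804 − 1076 = 1728 kcal.
Fat: 25% × 1728 = 432 kcal; carbohydrate: 1296 kcal.
Fat: 432 kcal ÷ 9 kcal/g = 48 g.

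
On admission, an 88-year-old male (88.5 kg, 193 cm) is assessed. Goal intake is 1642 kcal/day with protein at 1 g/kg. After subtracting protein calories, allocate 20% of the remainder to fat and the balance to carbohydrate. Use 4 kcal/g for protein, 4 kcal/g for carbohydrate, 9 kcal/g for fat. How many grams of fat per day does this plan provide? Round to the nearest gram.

29 g/day

Protein = 1 × 88.5 = 88.5 g → 88.5 × 4 = 354 kcal.
Non-protein calories = 1642 − 354 = 1288 kcal.
Fat: 20% × 1288 = 257.6 kcal; carbohydrate: 1030.4 kcal.
Fat: 257.6 kcal ÷ 9 kcal/g = 28.6222 g.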